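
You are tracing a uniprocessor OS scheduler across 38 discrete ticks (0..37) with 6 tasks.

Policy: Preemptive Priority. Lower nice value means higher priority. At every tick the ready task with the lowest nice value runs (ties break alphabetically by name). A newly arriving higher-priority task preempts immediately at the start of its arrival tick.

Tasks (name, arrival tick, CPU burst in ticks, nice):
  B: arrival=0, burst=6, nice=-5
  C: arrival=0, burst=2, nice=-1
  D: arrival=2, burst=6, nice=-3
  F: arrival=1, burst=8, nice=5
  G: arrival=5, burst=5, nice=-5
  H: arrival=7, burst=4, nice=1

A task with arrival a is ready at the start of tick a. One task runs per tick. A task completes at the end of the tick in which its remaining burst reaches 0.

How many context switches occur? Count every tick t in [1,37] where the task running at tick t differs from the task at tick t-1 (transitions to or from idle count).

context switches = 6

t=0: ready={B,C} → run B
t=1: ready={B,C,F} → run B
t=2: ready={B,C,D,F} → run B
t=3: ready={B,C,D,F} → run B
t=4: ready={B,C,D,F} → run B
t=5: ready={B,C,D,F,G} → run B
t=6: ready={C,D,F,G} → run G
t=7: ready={C,D,F,G,H} → run G
t=8: ready={C,D,F,G,H} → run G
t=9: ready={C,D,F,G,H} → run G
t=10: ready={C,D,F,G,H} → run G
t=11: ready={C,D,F,H} → run D
t=12: ready={C,D,F,H} → run D
t=13: ready={C,D,F,H} → run D
t=14: ready={C,D,F,H} → run D
t=15: ready={C,D,F,H} → run D
t=16: ready={C,D,F,H} → run D
t=17: ready={C,F,H} → run C
t=18: ready={C,F,H} → run C
t=19: ready={F,H} → run H
t=20: ready={F,H} → run H
t=21: ready={F,H} → run H
t=22: ready={F,H} → run H
t=23: ready={F} → run F
t=24: ready={F} → run F
t=25: ready={F} → run F
t=26: ready={F} → run F
t=27: ready={F} → run F
t=28: ready={F} → run F
t=29: ready={F} → run F
t=30: ready={F} → run F
t=31: (idle)
t=32: (idle)
t=33: (idle)
t=34: (idle)
t=35: (idle)
t=36: (idle)
t=37: (idle)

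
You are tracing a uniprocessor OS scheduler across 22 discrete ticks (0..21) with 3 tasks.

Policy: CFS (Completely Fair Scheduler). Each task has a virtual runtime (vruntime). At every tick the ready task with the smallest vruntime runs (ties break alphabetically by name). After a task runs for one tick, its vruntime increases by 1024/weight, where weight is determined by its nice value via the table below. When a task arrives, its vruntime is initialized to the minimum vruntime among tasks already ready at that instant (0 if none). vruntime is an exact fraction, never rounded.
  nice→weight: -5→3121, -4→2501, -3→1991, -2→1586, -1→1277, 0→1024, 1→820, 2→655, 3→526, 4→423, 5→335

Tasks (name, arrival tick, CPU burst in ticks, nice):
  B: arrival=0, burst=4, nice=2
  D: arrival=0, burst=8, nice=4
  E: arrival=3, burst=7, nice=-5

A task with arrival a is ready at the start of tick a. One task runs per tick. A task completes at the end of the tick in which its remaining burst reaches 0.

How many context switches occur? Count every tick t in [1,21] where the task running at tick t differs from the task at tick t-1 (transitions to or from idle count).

context switches = 9

t=0: vr[B=0 D=0] → run B
t=1: vr[B=1024/655 D=0] → run D
t=2: vr[B=1024/655 D=1024/423] → run B
t=3: vr[B=2048/655 D=1024/423 E=1024/423] → run D
t=4: vr[B=2048/655 D=2048/423 E=1024/423] → run E
t=5: vr[B=2048/655 D=2048/423 E=3629056/1320183] → run E
t=6: vr[B=2048/655 D=2048/423 E=4062208/1320183] → run E
t=7: vr[B=2048/655 D=2048/423 E=4495360/1320183] → run B
t=8: vr[B=3072/655 D=2048/423 E=4495360/1320183] → run E
t=9: vr[B=3072/655 D=2048/423 E=4928512/1320183] → run E
t=10: vr[B=3072/655 D=2048/423 E=5361664/1320183] → run E
t=11: vr[B=3072/655 D=2048/423 E=5794816/1320183] → run E
t=12: vr[B=3072/655 D=2048/423] → run B
t=13: vr[D=2048/423] → run D
t=14: vr[D=1024/141] → run D
t=15: vr[D=4096/423] → run D
t=16: vr[D=5120/423] → run D
t=17: vr[D=2048/141] → run D
t=18: vr[D=7168/423] → run D
t=19: (idle)
t=20: (idle)
t=21: (idle)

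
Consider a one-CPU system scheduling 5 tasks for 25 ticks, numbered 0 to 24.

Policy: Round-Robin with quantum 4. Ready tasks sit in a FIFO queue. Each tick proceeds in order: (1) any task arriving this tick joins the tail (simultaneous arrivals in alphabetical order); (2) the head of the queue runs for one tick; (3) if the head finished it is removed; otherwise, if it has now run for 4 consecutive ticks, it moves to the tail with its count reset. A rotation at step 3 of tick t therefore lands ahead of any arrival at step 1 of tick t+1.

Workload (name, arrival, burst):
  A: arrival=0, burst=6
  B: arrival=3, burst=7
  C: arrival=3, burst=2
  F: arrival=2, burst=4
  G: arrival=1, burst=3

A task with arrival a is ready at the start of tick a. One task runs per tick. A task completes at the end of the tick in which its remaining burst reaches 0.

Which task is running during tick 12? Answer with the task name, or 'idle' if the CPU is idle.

t=0: queue=[A] q_used=0 → run A
t=1: queue=[A,G] q_used=1 → run A
t=2: queue=[A,G,F] q_used=2 → run A
t=3: queue=[A,G,F,B,C] q_used=3 → run A
t=4: queue=[G,F,B,C,A] q_used=0 → run G
t=5: queue=[G,F,B,C,A] q_used=1 → run G
t=6: queue=[G,F,B,C,A] q_used=2 → run G
t=7: queue=[F,B,C,A] q_used=0 → run F
t=8: queue=[F,B,C,A] q_used=1 → run F
t=9: queue=[F,B,C,A] q_used=2 → run F
t=10: queue=[F,B,C,A] q_used=3 → run F
t=11: queue=[B,C,A] q_used=0 → run B
t=12: queue=[B,C,A] q_used=1 → run B
t=13: queue=[B,C,A] q_used=2 → run B
t=14: queue=[B,C,A] q_used=3 → run B
t=15: queue=[C,A,B] q_used=0 → run C
t=16: queue=[C,A,B] q_used=1 → run C
t=17: queue=[A,B] q_used=0 → run A
t=18: queue=[A,B] q_used=1 → run A
t=19: queue=[B] q_used=0 → run B
t=20: queue=[B] q_used=1 → run B
t=21: queue=[B] q_used=2 → run B
t=22: (idle)
t=23: (idle)
t=24: (idle)

running at tick 12 = B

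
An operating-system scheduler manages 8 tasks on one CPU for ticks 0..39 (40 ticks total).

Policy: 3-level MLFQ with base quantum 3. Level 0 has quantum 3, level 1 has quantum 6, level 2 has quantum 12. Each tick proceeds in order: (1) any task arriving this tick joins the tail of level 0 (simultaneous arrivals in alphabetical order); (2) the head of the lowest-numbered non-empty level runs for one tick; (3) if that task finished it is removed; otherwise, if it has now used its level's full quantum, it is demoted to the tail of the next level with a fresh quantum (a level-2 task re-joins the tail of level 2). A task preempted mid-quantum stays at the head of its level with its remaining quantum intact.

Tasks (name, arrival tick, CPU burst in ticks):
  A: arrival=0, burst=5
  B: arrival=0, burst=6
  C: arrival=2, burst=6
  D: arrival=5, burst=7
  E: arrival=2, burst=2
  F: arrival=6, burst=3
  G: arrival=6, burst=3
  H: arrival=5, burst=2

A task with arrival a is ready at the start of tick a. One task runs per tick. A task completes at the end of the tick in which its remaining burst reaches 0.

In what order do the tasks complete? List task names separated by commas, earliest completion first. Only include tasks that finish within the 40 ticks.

completion order = E, H, F, G, A, B, C, D

t=0: L0/L1/L2 = AB/-/- → run A
t=1: L0/L1/L2 = AB/-/- → run A
t=2: L0/L1/L2 = ABCE/-/- → run A
t=3: L0/L1/L2 = BCE/A/- → run B
t=4: L0/L1/L2 = BCE/A/- → run B
t=5: L0/L1/L2 = BCEDH/A/- → run B
t=6: L0/L1/L2 = CEDHFG/AB/- → run C
t=7: L0/L1/L2 = CEDHFG/AB/- → run C
t=8: L0/L1/L2 = CEDHFG/AB/- → run C
t=9: L0/L1/L2 = EDHFG/ABC/- → run E
t=10: L0/L1/L2 = EDHFG/ABC/- → run E
t=11: L0/L1/L2 = DHFG/ABC/- → run D
t=12: L0/L1/L2 = DHFG/ABC/- → run D
t=13: L0/L1/L2 = DHFG/ABC/- → run D
t=14: L0/L1/L2 = HFG/ABCD/- → run H
t=15: L0/L1/L2 = HFG/ABCD/- → run H
t=16: L0/L1/L2 = FG/ABCD/- → run F
t=17: L0/L1/L2 = FG/ABCD/- → run F
t=18: L0/L1/L2 = FG/ABCD/- → run F
t=19: L0/L1/L2 = G/ABCD/- → run G
t=20: L0/L1/L2 = G/ABCD/- → run G
t=21: L0/L1/L2 = G/ABCD/- → run G
t=22: L0/L1/L2 = -/ABCD/- → run A
t=23: L0/L1/L2 = -/ABCD/- → run A
t=24: L0/L1/L2 = -/BCD/- → run B
t=25: L0/L1/L2 = -/BCD/- → run B
t=26: L0/L1/L2 = -/BCD/- → run B
t=27: L0/L1/L2 = -/CD/- → run C
t=28: L0/L1/L2 = -/CD/- → run C
t=29: L0/L1/L2 = -/CD/- → run C
t=30: L0/L1/L2 = -/D/- → run D
t=31: L0/L1/L2 = -/D/- → run D
t=32: L0/L1/L2 = -/D/- → run D
t=33: L0/L1/L2 = -/D/- → run D
t=34: (idle)
t=35: (idle)
t=36: (idle)
t=37: (idle)
t=38: (idle)
t=39: (idle)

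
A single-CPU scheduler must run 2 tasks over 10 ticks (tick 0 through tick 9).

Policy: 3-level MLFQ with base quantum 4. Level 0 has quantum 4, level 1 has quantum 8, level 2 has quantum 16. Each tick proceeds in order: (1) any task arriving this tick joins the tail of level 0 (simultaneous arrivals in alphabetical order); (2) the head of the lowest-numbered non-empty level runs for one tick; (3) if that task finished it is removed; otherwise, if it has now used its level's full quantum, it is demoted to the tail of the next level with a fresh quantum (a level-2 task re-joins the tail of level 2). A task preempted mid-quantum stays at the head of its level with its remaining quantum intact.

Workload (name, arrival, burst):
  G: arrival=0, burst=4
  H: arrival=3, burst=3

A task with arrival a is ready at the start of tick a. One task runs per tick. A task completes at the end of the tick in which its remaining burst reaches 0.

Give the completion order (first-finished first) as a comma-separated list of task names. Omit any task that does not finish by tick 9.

t=0: L0/L1/L2 = G/-/- → run G
t=1: L0/L1/L2 = G/-/- → run G
t=2: L0/L1/L2 = G/-/- → run G
t=3: L0/L1/L2 = GH/-/- → run G
t=4: L0/L1/L2 = H/-/- → run H
t=5: L0/L1/L2 = H/-/- → run H
t=6: L0/L1/L2 = H/-/- → run H
t=7: (idle)
t=8: (idle)
t=9: (idle)

completion order = G, H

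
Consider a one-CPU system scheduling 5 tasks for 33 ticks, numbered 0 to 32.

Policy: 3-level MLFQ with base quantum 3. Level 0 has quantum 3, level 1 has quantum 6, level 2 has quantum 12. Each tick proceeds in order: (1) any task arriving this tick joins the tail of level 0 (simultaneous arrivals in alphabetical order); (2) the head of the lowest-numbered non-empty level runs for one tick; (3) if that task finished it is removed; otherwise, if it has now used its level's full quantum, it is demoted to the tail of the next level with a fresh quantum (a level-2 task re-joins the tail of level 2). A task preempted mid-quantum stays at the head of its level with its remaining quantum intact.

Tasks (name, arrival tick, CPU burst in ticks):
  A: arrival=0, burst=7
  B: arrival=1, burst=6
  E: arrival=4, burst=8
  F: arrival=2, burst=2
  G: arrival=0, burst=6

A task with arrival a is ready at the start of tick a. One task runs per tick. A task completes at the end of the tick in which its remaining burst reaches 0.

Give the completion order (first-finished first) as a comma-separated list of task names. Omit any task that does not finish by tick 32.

completion order = F, A, G, B, E

t=0: L0/L1/L2 = AG/-/- → run A
t=1: L0/L1/L2 = AGB/-/- → run A
t=2: L0/L1/L2 = AGBF/-/- → run A
t=3: L0/L1/L2 = GBF/A/- → run G
t=4: L0/L1/L2 = GBFE/A/- → run G
t=5: L0/L1/L2 = GBFE/A/- → run G
t=6: L0/L1/L2 = BFE/AG/- → run B
t=7: L0/L1/L2 = BFE/AG/- → run B
t=8: L0/L1/L2 = BFE/AG/- → run B
t=9: L0/L1/L2 = FE/AGB/- → run F
t=10: L0/L1/L2 = FE/AGB/- → run F
t=11: L0/L1/L2 = E/AGB/- → run E
t=12: L0/L1/L2 = E/AGB/- → run E
t=13: L0/L1/L2 = E/AGB/- → run E
t=14: L0/L1/L2 = -/AGBE/- → run A
t=15: L0/L1/L2 = -/AGBE/- → run A
t=16: L0/L1/L2 = -/AGBE/- → run A
t=17: L0/L1/L2 = -/AGBE/- → run A
t=18: L0/L1/L2 = -/GBE/- → run G
t=19: L0/L1/L2 = -/GBE/- → run G
t=20: L0/L1/L2 = -/GBE/- → run G
t=21: L0/L1/L2 = -/BE/- → run B
t=22: L0/L1/L2 = -/BE/- → run B
t=23: L0/L1/L2 = -/BE/- → run B
t=24: L0/L1/L2 = -/E/- → run E
t=25: L0/L1/L2 = -/E/- → run E
t=26: L0/L1/L2 = -/E/- → run E
t=27: L0/L1/L2 = -/E/- → run E
t=28: L0/L1/L2 = -/E/- → run E
t=29: (idle)
t=30: (idle)
t=31: (idle)
t=32: (idle)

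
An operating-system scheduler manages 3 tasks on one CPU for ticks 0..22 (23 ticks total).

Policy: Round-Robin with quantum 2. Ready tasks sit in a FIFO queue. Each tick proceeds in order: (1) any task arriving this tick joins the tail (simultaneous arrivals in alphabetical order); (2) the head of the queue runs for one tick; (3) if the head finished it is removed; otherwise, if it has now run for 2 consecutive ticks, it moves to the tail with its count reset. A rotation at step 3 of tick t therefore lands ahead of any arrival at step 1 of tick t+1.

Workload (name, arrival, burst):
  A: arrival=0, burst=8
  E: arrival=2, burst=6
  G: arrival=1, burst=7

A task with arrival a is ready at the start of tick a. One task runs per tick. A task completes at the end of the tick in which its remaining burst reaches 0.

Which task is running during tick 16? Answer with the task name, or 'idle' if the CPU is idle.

t=0: queue=[A] q_used=0 → run A
t=1: queue=[A,G] q_used=1 → run A
t=2: queue=[G,A,E] q_used=0 → run G
t=3: queue=[G,A,E] q_used=1 → run G
t=4: queue=[A,E,G] q_used=0 → run A
t=5: queue=[A,E,G] q_used=1 → run A
t=6: queue=[E,G,A] q_used=0 → run E
t=7: queue=[E,G,A] q_used=1 → run E
t=8: queue=[G,A,E] q_used=0 → run G
t=9: queue=[G,A,E] q_used=1 → run G
t=10: queue=[A,E,G] q_used=0 → run A
t=11: queue=[A,E,G] q_used=1 → run A
t=12: queue=[E,G,A] q_used=0 → run E
t=13: queue=[E,G,A] q_used=1 → run E
t=14: queue=[G,A,E] q_used=0 → run G
t=15: queue=[G,A,E] q_used=1 → run G
t=16: queue=[A,E,G] q_used=0 → run A
t=17: queue=[A,E,G] q_used=1 → run A
t=18: queue=[E,G] q_used=0 → run E
t=19: queue=[E,G] q_used=1 → run E
t=20: queue=[G] q_used=0 → run G
t=21: (idle)
t=22: (idle)

running at tick 16 = A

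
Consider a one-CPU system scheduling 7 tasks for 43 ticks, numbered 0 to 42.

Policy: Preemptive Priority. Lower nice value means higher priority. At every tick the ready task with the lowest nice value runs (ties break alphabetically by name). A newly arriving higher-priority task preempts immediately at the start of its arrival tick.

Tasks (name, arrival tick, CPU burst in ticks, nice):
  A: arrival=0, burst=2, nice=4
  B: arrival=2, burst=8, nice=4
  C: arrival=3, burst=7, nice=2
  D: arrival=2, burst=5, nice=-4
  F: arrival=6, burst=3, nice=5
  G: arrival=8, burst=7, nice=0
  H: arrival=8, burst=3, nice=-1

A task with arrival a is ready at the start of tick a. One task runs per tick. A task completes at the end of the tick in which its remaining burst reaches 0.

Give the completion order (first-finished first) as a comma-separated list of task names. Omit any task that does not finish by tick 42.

completion order = A, D, H, G, C, B, F

t=0: ready={A} → run A
t=1: ready={A} → run A
t=2: ready={B,D} → run D
t=3: ready={B,C,D} → run D
t=4: ready={B,C,D} → run D
t=5: ready={B,C,D} → run D
t=6: ready={B,C,D,F} → run D
t=7: ready={B,C,F} → run C
t=8: ready={B,C,F,G,H} → run H
t=9: ready={B,C,F,G,H} → run H
t=10: ready={B,C,F,G,H} → run H
t=11: ready={B,C,F,G} → run G
t=12: ready={B,C,F,G} → run G
t=13: ready={B,C,F,G} → run G
t=14: ready={B,C,F,G} → run G
t=15: ready={B,C,F,G} → run G
t=16: ready={B,C,F,G} → run G
t=17: ready={B,C,F,G} → run G
t=18: ready={B,C,F} → run C
t=19: ready={B,C,F} → run C
t=20: ready={B,C,F} → run C
t=21: ready={B,C,F} → run C
t=22: ready={B,C,F} → run C
t=23: ready={B,C,F} → run C
t=24: ready={B,F} → run B
t=25: ready={B,F} → run B
t=26: ready={B,F} → run B
t=27: ready={B,F} → run B
t=28: ready={B,F} → run B
t=29: ready={B,F} → run B
t=30: ready={B,F} → run B
t=31: ready={B,F} → run B
t=32: ready={F} → run F
t=33: ready={F} → run F
t=34: ready={F} → run F
t=35: (idle)
t=36: (idle)
t=37: (idle)
t=38: (idle)
t=39: (idle)
t=40: (idle)
t=41: (idle)
t=42: (idle)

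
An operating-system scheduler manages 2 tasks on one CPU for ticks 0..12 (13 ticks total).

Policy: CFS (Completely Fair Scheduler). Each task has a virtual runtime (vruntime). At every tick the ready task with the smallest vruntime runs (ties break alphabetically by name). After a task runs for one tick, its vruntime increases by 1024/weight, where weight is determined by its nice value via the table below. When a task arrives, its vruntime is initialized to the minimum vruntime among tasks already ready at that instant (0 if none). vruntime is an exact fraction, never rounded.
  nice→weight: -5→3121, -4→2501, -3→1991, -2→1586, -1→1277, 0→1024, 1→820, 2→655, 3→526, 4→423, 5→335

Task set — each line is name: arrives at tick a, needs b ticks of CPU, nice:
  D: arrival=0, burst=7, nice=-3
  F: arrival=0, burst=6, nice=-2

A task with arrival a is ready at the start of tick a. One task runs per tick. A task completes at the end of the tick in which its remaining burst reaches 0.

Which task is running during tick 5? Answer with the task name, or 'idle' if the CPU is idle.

running at tick 5 = F

t=0: vr[D=0 F=0] → run D
t=1: vr[D=1024/1991 F=0] → run F
t=2: vr[D=1024/1991 F=512/793] → run D
t=3: vr[D=2048/1991 F=512/793] → run F
t=4: vr[D=2048/1991 F=1024/793] → run D
t=5: vr[D=3072/1991 F=1024/793] → run F
t=6: vr[D=3072/1991 F=1536/793] → run D
t=7: vr[D=4096/1991 F=1536/793] → run F
t=8: vr[D=4096/1991 F=2048/793] → run D
t=9: vr[D=5120/1991 F=2048/793] → run D
t=10: vr[D=6144/1991 F=2048/793] → run F
t=11: vr[D=6144/1991 F=2560/793] → run D
t=12: vr[F=2560/793] → run F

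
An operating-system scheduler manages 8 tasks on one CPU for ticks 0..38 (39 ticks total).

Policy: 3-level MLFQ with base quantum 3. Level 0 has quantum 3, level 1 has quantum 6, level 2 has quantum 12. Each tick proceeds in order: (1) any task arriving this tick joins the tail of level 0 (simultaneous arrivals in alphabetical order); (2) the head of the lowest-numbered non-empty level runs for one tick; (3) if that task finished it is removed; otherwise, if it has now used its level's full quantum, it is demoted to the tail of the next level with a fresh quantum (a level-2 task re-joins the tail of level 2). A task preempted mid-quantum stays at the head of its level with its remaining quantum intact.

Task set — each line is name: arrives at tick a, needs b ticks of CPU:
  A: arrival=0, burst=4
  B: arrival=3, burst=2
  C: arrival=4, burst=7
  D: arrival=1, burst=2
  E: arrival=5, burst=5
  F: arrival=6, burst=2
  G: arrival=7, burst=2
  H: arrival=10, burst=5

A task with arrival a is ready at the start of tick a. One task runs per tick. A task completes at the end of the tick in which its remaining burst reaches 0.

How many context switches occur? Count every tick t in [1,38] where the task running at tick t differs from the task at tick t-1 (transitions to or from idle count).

context switches = 12

t=0: L0/L1/L2 = A/-/- → run A
t=1: L0/L1/L2 = AD/-/- → run A
t=2: L0/L1/L2 = AD/-/- → run A
t=3: L0/L1/L2 = DB/A/- → run D
t=4: L0/L1/L2 = DBC/A/- → run D
t=5: L0/L1/L2 = BCE/A/- → run B
t=6: L0/L1/L2 = BCEF/A/- → run B
t=7: L0/L1/L2 = CEFG/A/- → run C
t=8: L0/L1/L2 = CEFG/A/- → run C
t=9: L0/L1/L2 = CEFG/A/- → run C
t=10: L0/L1/L2 = EFGH/AC/- → run E
t=11: L0/L1/L2 = EFGH/AC/- → run E
t=12: L0/L1/L2 = EFGH/AC/- → run E
t=13: L0/L1/L2 = FGH/ACE/- → run F
t=14: L0/L1/L2 = FGH/ACE/- → run F
t=15: L0/L1/L2 = GH/ACE/- → run G
t=16: L0/L1/L2 = GH/ACE/- → run G
t=17: L0/L1/L2 = H/ACE/- → run H
t=18: L0/L1/L2 = H/ACE/- → run H
t=19: L0/L1/L2 = H/ACE/- → run H
t=20: L0/L1/L2 = -/ACEH/- → run A
t=21: L0/L1/L2 = -/CEH/- → run C
t=22: L0/L1/L2 = -/CEH/- → run C
t=23: L0/L1/L2 = -/CEH/- → run C
t=24: L0/L1/L2 = -/CEH/- → run C
t=25: L0/L1/L2 = -/EH/- → run E
t=26: L0/L1/L2 = -/EH/- → run E
t=27: L0/L1/L2 = -/H/- → run H
t=28: L0/L1/L2 = -/H/- → run H
t=29: (idle)
t=30: (idle)
t=31: (idle)
t=32: (idle)
t=33: (idle)
t=34: (idle)
t=35: (idle)
t=36: (idle)
t=37: (idle)
t=38: (idle)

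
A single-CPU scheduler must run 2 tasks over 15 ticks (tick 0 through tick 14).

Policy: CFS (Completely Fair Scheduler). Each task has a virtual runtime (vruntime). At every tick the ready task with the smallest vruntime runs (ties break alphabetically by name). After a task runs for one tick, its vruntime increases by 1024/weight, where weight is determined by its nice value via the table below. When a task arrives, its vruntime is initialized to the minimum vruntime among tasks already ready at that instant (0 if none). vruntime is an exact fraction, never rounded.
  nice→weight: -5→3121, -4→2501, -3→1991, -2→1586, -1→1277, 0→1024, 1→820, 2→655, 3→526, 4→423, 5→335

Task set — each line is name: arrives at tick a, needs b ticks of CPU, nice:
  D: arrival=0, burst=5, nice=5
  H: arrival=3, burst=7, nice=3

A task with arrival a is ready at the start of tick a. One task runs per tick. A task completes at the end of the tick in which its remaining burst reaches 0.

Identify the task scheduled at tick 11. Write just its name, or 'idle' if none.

running at tick 11 = H

t=0: vr[D=0] → run D
t=1: vr[D=1024/335] → run D
t=2: vr[D=2048/335] → run D
t=3: vr[D=3072/335 H=3072/335] → run D
t=4: vr[D=4096/335 H=3072/335] → run H
t=5: vr[D=4096/335 H=979456/88105] → run H
t=6: vr[D=4096/335 H=1150976/88105] → run D
t=7: vr[H=1150976/88105] → run H
t=8: vr[H=1322496/88105] → run H
t=9: vr[H=1494016/88105] → run H
t=10: vr[H=1665536/88105] → run H
t=11: vr[H=1837056/88105] → run H
t=12: (idle)
t=13: (idle)
t=14: (idle)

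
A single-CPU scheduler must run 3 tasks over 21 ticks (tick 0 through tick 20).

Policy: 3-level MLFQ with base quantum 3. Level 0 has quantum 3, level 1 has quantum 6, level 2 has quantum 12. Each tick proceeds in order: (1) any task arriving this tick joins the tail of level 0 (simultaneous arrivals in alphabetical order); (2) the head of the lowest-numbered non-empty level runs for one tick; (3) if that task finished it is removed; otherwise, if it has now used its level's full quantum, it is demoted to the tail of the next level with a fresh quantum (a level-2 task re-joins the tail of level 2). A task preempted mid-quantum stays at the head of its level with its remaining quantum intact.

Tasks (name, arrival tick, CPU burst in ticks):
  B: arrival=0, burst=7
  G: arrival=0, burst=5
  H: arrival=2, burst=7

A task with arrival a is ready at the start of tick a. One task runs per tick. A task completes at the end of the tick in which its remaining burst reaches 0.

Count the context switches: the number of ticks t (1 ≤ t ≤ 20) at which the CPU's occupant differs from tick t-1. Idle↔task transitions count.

context switches = 6

t=0: L0/L1/L2 = BG/-/- → run B
t=1: L0/L1/L2 = BG/-/- → run B
t=2: L0/L1/L2 = BGH/-/- → run B
t=3: L0/L1/L2 = GH/B/- → run G
t=4: L0/L1/L2 = GH/B/- → run G
t=5: L0/L1/L2 = GH/B/- → run G
t=6: L0/L1/L2 = H/BG/- → run H
t=7: L0/L1/L2 = H/BG/- → run H
t=8: L0/L1/L2 = H/BG/- → run H
t=9: L0/L1/L2 = -/BGH/- → run B
t=10: L0/L1/L2 = -/BGH/- → run B
t=11: L0/L1/L2 = -/BGH/- → run B
t=12: L0/L1/L2 = -/BGH/- → run B
t=13: L0/L1/L2 = -/GH/- → run G
t=14: L0/L1/L2 = -/GH/- → run G
t=15: L0/L1/L2 = -/H/- → run H
t=16: L0/L1/L2 = -/H/- → run H
t=17: L0/L1/L2 = -/H/- → run H
t=18: L0/L1/L2 = -/H/- → run H
t=19: (idle)
t=20: (idle)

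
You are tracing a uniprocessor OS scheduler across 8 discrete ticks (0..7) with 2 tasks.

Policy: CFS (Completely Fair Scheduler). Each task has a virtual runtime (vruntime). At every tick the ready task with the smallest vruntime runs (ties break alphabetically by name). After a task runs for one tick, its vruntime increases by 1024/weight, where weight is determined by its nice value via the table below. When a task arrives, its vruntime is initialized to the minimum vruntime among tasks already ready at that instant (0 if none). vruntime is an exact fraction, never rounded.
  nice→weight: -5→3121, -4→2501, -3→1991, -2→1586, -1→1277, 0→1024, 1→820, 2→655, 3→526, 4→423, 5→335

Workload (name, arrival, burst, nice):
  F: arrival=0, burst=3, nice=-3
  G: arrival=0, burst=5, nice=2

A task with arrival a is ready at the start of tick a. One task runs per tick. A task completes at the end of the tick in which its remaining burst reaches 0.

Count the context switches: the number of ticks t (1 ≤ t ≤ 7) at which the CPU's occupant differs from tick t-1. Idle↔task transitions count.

t=0: vr[F=0 G=0] → run F
t=1: vr[F=1024/1991 G=0] → run G
t=2: vr[F=1024/1991 G=1024/655] → run F
t=3: vr[F=2048/1991 G=1024/655] → run F
t=4: vr[G=1024/655] → run G
t=5: vr[G=2048/655] → run G
t=6: vr[G=3072/655] → run G
t=7: vr[G=4096/655] → run G

context switches = 3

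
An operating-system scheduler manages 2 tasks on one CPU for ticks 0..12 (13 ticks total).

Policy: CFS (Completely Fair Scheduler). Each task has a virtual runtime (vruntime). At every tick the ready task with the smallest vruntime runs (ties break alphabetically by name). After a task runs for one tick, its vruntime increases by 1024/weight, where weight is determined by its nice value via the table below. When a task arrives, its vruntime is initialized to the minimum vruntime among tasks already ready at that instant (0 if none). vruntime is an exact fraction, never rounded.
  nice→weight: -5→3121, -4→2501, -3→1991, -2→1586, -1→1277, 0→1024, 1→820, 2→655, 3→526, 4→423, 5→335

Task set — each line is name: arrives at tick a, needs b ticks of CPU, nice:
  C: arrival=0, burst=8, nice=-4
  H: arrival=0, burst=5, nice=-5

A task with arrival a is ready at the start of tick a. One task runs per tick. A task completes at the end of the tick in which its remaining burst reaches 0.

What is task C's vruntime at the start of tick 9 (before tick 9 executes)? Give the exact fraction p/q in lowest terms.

vruntime(C, start of tick 9) = 4096/2501

t=0: vr[C=0 H=0] → run C
t=1: vr[C=1024/2501 H=0] → run H
t=2: vr[C=1024/2501 H=1024/3121] → run H
t=3: vr[C=1024/2501 H=2048/3121] → run C
t=4: vr[C=2048/2501 H=2048/3121] → run H
t=5: vr[C=2048/2501 H=3072/3121] → run C
t=6: vr[C=3072/2501 H=3072/3121] → run H
t=7: vr[C=3072/2501 H=4096/3121] → run C
t=8: vr[C=4096/2501 H=4096/3121] → run H
t=9: vr[C=4096/2501] → run C
t=10: vr[C=5120/2501] → run C
t=11: vr[C=6144/2501] → run C
t=12: vr[C=7168/2501] → run C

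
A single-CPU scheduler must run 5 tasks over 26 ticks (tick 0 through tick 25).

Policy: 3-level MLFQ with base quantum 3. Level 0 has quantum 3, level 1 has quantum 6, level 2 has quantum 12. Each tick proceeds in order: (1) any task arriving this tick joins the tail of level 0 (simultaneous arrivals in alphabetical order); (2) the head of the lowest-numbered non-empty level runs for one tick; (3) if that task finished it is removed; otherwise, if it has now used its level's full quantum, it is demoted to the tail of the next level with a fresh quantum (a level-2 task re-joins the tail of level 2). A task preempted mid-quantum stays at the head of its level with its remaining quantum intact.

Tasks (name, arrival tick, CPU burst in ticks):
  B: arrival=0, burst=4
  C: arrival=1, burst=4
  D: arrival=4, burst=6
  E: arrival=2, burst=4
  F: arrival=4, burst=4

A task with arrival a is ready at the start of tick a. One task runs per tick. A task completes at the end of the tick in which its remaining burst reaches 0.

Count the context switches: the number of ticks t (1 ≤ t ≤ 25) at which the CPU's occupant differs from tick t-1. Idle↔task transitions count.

t=0: L0/L1/L2 = B/-/- → run B
t=1: L0/L1/L2 = BC/-/- → run B
t=2: L0/L1/L2 = BCE/-/- → run B
t=3: L0/L1/L2 = CE/B/- → run C
t=4: L0/L1/L2 = CEDF/B/- → run C
t=5: L0/L1/L2 = CEDF/B/- → run C
t=6: L0/L1/L2 = EDF/BC/- → run E
t=7: L0/L1/L2 = EDF/BC/- → run E
t=8: L0/L1/L2 = EDF/BC/- → run E
t=9: L0/L1/L2 = DF/BCE/- → run D
t=10: L0/L1/L2 = DF/BCE/- → run D
t=11: L0/L1/L2 = DF/BCE/- → run D
t=12: L0/L1/L2 = F/BCED/- → run F
t=13: L0/L1/L2 = F/BCED/- → run F
t=14: L0/L1/L2 = F/BCED/- → run F
t=15: L0/L1/L2 = -/BCEDF/- → run B
t=16: L0/L1/L2 = -/CEDF/- → run C
t=17: L0/L1/L2 = -/EDF/- → run E
t=18: L0/L1/L2 = -/DF/- → run D
t=19: L0/L1/L2 = -/DF/- → run D
t=20: L0/L1/L2 = -/DF/- → run D
t=21: L0/L1/L2 = -/F/- → run F
t=22: (idle)
t=23: (idle)
t=24: (idle)
t=25: (idle)

context switches = 10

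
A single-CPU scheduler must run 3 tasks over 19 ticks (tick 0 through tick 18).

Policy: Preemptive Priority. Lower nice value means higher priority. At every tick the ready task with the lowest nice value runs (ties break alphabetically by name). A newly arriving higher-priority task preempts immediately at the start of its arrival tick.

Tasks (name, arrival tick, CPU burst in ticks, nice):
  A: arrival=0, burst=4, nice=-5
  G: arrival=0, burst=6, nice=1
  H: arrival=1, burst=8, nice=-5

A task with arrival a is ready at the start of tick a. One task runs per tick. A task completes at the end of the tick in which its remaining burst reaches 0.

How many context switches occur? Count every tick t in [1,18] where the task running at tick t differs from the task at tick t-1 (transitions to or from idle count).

context switches = 3

t=0: ready={A,G} → run A
t=1: ready={A,G,H} → run A
t=2: ready={A,G,H} → run A
t=3: ready={A,G,H} → run A
t=4: ready={G,H} → run H
t=5: ready={G,H} → run H
t=6: ready={G,H} → run H
t=7: ready={G,H} → run H
t=8: ready={G,H} → run H
t=9: ready={G,H} → run H
t=10: ready={G,H} → run H
t=11: ready={G,H} → run H
t=12: ready={G} → run G
t=13: ready={G} → run G
t=14: ready={G} → run G
t=15: ready={G} → run G
t=16: ready={G} → run G
t=17: ready={G} → run G
t=18: (idle)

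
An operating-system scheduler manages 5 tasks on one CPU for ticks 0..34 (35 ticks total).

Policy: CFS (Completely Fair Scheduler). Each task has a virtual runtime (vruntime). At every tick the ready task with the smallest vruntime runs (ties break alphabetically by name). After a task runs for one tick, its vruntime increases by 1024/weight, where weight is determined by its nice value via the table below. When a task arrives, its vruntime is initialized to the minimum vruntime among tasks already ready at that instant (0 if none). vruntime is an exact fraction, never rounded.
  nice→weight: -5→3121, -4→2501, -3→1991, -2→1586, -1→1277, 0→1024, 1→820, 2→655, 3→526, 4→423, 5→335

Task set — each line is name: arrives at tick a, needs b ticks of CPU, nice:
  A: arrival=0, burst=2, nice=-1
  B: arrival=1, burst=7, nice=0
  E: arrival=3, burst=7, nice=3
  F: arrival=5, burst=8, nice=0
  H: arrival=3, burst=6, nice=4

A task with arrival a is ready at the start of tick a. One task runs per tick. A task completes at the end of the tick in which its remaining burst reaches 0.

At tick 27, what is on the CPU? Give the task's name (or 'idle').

running at tick 27 = E

t=0: vr[A=0] → run A
t=1: vr[A=1024/1277 B=1024/1277] → run A
t=2: vr[B=1024/1277] → run B
t=3: vr[B=2301/1277 E=2301/1277 H=2301/1277] → run B
t=4: vr[B=3578/1277 E=2301/1277 H=2301/1277] → run E
t=5: vr[B=3578/1277 E=1258987/335851 F=2301/1277 H=2301/1277] → run F
t=6: vr[B=3578/1277 E=1258987/335851 F=3578/1277 H=2301/1277] → run H
t=7: vr[B=3578/1277 E=1258987/335851 F=3578/1277 H=2280971/540171] → run B
t=8: vr[B=4855/1277 E=1258987/335851 F=3578/1277 H=2280971/540171] → run F
t=9: vr[B=4855/1277 E=1258987/335851 F=4855/1277 H=2280971/540171] → run E
t=10: vr[B=4855/1277 E=1912811/335851 F=4855/1277 H=2280971/540171] → run B
t=11: vr[B=6132/1277 E=1912811/335851 F=4855/1277 H=2280971/540171] → run F
t=12: vr[B=6132/1277 E=1912811/335851 F=6132/1277 H=2280971/540171] → run H
t=13: vr[B=6132/1277 E=1912811/335851 F=6132/1277 H=3588619/540171] → run B
t=14: vr[B=7409/1277 E=1912811/335851 F=6132/1277 H=3588619/540171] → run F
t=15: vr[B=7409/1277 E=1912811/335851 F=7409/1277 H=3588619/540171] → run E
t=16: vr[B=7409/1277 E=2566635/335851 F=7409/1277 H=3588619/540171] → run B
t=17: vr[B=8686/1277 E=2566635/335851 F=7409/1277 H=3588619/540171] → run F
t=18: vr[B=8686/1277 E=2566635/335851 F=8686/1277 H=3588619/540171] → run H
t=19: vr[B=8686/1277 E=2566635/335851 F=8686/1277 H=1632089/180057] → run B
t=20: vr[E=2566635/335851 F=8686/1277 H=1632089/180057] → run F
t=21: vr[E=2566635/335851 F=9963/1277 H=1632089/180057] → run E
t=22: vr[E=3220459/335851 F=9963/1277 H=1632089/180057] → run F
t=23: vr[E=3220459/335851 F=11240/1277 H=1632089/180057] → run F
t=24: vr[E=3220459/335851 H=1632089/180057] → run H
t=25: vr[E=3220459/335851 H=6203915/540171] → run E
t=26: vr[E=3874283/335851 H=6203915/540171] → run H
t=27: vr[E=3874283/335851 H=7511563/540171] → run E
t=28: vr[E=4528107/335851 H=7511563/540171] → run E
t=29: vr[H=7511563/540171] → run H
t=30: (idle)
t=31: (idle)
t=32: (idle)
t=33: (idle)
t=34: (idle)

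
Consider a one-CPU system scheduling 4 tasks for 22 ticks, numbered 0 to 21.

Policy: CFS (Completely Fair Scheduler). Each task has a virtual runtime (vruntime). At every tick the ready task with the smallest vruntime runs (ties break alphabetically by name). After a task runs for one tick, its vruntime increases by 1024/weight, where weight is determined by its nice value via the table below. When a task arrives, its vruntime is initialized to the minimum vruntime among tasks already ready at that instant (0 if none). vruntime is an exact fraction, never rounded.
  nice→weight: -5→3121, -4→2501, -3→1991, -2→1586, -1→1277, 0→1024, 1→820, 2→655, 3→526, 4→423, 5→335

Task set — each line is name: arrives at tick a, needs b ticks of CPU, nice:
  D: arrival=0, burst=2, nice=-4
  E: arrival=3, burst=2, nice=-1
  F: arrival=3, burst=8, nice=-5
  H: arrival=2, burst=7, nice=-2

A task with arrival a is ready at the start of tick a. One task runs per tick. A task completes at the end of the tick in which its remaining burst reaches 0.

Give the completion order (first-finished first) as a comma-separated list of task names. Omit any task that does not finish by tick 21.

t=0: vr[D=0] → run D
t=1: vr[D=1024/2501] → run D
t=2: vr[H=0] → run H
t=3: vr[E=512/793 F=512/793 H=512/793] → run E
t=4: vr[E=1465856/1012661 F=512/793 H=512/793] → run F
t=5: vr[E=1465856/1012661 F=2409984/2474953 H=512/793] → run H
t=6: vr[E=1465856/1012661 F=2409984/2474953 H=1024/793] → run F
t=7: vr[E=1465856/1012661 F=3222016/2474953 H=1024/793] → run H
t=8: vr[E=1465856/1012661 F=3222016/2474953 H=1536/793] → run F
t=9: vr[E=1465856/1012661 F=4034048/2474953 H=1536/793] → run E
t=10: vr[F=4034048/2474953 H=1536/793] → run F
t=11: vr[F=4846080/2474953 H=1536/793] → run H
t=12: vr[F=4846080/2474953 H=2048/793] → run F
t=13: vr[F=5658112/2474953 H=2048/793] → run F
t=14: vr[F=6470144/2474953 H=2048/793] → run H
t=15: vr[F=6470144/2474953 H=2560/793] → run F
t=16: vr[F=7282176/2474953 H=2560/793] → run F
t=17: vr[H=2560/793] → run H
t=18: vr[H=3072/793] → run H
t=19: (idle)
t=20: (idle)
t=21: (idle)

completion order = D, E, F, H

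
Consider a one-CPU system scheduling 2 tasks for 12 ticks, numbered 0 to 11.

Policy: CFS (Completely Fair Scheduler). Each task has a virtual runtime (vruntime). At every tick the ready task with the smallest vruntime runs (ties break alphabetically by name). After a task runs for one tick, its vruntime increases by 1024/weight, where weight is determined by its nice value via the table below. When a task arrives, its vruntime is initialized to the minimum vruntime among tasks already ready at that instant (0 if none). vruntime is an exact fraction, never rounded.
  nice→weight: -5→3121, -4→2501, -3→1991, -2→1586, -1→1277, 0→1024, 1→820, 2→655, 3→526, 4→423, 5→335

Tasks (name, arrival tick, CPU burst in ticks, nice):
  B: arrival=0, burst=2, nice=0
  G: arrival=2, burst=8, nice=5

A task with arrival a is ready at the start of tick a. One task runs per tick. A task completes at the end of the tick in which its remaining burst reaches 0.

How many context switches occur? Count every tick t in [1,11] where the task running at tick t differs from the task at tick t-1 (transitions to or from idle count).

context switches = 2

t=0: vr[B=0] → run B
t=1: vr[B=1] → run B
t=2: vr[G=0] → run G
t=3: vr[G=1024/335] → run G
t=4: vr[G=2048/335] → run G
t=5: vr[G=3072/335] → run G
t=6: vr[G=4096/335] → run G
t=7: vr[G=1024/67] → run G
t=8: vr[G=6144/335] → run G
t=9: vr[G=7168/335] → run G
t=10: (idle)
t=11: (idle)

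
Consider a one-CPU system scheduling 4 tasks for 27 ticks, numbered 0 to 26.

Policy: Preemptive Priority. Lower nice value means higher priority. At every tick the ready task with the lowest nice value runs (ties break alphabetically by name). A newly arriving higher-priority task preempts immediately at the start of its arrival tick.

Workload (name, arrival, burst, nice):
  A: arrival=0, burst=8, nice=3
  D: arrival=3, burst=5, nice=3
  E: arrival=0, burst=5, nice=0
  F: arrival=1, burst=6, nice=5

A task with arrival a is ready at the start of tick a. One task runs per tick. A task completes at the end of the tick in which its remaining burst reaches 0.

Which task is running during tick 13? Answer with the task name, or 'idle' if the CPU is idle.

t=0: ready={A,E} → run E
t=1: ready={A,E,F} → run E
t=2: ready={A,E,F} → run E
t=3: ready={A,D,E,F} → run E
t=4: ready={A,D,E,F} → run E
t=5: ready={A,D,F} → run A
t=6: ready={A,D,F} → run A
t=7: ready={A,D,F} → run A
t=8: ready={A,D,F} → run A
t=9: ready={A,D,F} → run A
t=10: ready={A,D,F} → run A
t=11: ready={A,D,F} → run A
t=12: ready={A,D,F} → run A
t=13: ready={D,F} → run D
t=14: ready={D,F} → run D
t=15: ready={D,F} → run D
t=16: ready={D,F} → run D
t=17: ready={D,F} → run D
t=18: ready={F} → run F
t=19: ready={F} → run F
t=20: ready={F} → run F
t=21: ready={F} → run F
t=22: ready={F} → run F
t=23: ready={F} → run F
t=24: (idle)
t=25: (idle)
t=26: (idle)

running at tick 13 = D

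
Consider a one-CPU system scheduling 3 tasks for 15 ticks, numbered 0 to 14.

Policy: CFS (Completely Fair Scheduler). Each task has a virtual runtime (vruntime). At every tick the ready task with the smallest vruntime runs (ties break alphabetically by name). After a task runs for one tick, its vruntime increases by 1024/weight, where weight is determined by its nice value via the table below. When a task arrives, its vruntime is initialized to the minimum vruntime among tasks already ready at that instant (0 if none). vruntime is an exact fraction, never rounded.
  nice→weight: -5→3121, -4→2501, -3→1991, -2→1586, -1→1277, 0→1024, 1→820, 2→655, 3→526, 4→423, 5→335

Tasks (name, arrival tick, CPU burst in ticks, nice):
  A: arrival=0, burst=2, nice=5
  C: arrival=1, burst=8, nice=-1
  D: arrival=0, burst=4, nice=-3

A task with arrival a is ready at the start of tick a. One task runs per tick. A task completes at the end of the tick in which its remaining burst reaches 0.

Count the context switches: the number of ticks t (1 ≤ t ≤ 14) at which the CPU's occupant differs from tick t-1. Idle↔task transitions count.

t=0: vr[A=0 D=0] → run A
t=1: vr[A=1024/335 C=0 D=0] → run C
t=2: vr[A=1024/335 C=1024/1277 D=0] → run D
t=3: vr[A=1024/335 C=1024/1277 D=1024/1991] → run D
t=4: vr[A=1024/335 C=1024/1277 D=2048/1991] → run C
t=5: vr[A=1024/335 C=2048/1277 D=2048/1991] → run D
t=6: vr[A=1024/335 C=2048/1277 D=3072/1991] → run D
t=7: vr[A=1024/335 C=2048/1277] → run C
t=8: vr[A=1024/335 C=3072/1277] → run C
t=9: vr[A=1024/335 C=4096/1277] → run A
t=10: vr[C=4096/1277] → run C
t=11: vr[C=5120/1277] → run C
t=12: vr[C=6144/1277] → run C
t=13: vr[C=7168/1277] → run C
t=14: (idle)

context switches = 8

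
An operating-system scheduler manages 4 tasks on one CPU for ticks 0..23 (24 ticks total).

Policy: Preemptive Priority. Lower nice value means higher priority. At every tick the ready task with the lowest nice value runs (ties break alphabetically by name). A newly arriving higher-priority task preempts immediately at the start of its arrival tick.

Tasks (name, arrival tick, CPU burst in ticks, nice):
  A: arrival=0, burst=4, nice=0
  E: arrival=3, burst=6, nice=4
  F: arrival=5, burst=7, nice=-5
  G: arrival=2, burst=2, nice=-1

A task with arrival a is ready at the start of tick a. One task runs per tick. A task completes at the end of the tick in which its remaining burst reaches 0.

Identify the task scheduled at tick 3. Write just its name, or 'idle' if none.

running at tick 3 = G

t=0: ready={A} → run A
t=1: ready={A} → run A
t=2: ready={A,G} → run G
t=3: ready={A,E,G} → run G
t=4: ready={A,E} → run A
t=5: ready={A,E,F} → run F
t=6: ready={A,E,F} → run F
t=7: ready={A,E,F} → run F
t=8: ready={A,E,F} → run F
t=9: ready={A,E,F} → run F
t=10: ready={A,E,F} → run F
t=11: ready={A,E,F} → run F
t=12: ready={A,E} → run A
t=13: ready={E} → run E
t=14: ready={E} → run E
t=15: ready={E} → run E
t=16: ready={E} → run E
t=17: ready={E} → run E
t=18: ready={E} → run E
t=19: (idle)
t=20: (idle)
t=21: (idle)
t=22: (idle)
t=23: (idle)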